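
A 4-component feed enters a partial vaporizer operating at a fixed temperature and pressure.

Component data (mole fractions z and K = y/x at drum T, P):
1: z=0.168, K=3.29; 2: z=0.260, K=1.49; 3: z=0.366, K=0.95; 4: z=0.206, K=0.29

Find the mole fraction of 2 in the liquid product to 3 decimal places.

x_2 = 0.203

Rachford–Rice: g(β) = Σ zᵢ(Kᵢ−1)/(1+β(Kᵢ−1)) = 0.
Check two-phase: ΣzᵢKᵢ = 1.348 > 1 and Σzᵢ/Kᵢ = 1.321 > 1, so g(0) = 0.348 > 0 and g(1) = -0.321 < 0.
Newton iteration, β⁰ = 0.67:
  β = 0.670: g = -0.0502, g' = -0.551 → β = 0.579
  β = 0.579: g = -0.0025, g' = -0.501 → β = 0.574
Converged at β = 0.574.
Compositions from xᵢ = zᵢ/(1+β(Kᵢ−1)), yᵢ = Kᵢxᵢ:
  1: x = 0.073, y = 0.239
  2: x = 0.203, y = 0.302
  3: x = 0.377, y = 0.358
  4: x = 0.348, y = 0.101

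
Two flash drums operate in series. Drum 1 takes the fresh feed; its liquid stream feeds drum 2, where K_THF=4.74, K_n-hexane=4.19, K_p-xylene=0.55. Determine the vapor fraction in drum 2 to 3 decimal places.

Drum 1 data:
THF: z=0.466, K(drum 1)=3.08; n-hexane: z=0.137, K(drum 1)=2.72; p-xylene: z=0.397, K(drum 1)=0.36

Drum 1:
Let ψ₁ = V/F and solve Σ zᵢ(Kᵢ−1)/(1+ψ₁(Kᵢ−1)) = 0.
Check two-phase: ΣzᵢKᵢ = 1.951 > 1 and Σzᵢ/Kᵢ = 1.304 > 1, so g(0) = 0.951 > 0 and g(1) = -0.304 < 0.
Newton iteration, ψ₁⁰ = 0.44:
  ψ₁ = 0.440: g = 0.2866, g' = -0.996 → ψ₁ = 0.728
  ψ₁ = 0.728: g = 0.0147, g' = -0.969 → ψ₁ = 0.743
Converged at ψ₁ = 0.743.
Drum-1 compositions:
  THF: x = 0.183, y = 0.564
  n-hexane: x = 0.060, y = 0.164
  p-xylene: x = 0.757, y = 0.272
Drum-2 feed = drum-1 liquid: z₂ = (0.1831, 0.0602, 0.7567).
Drum 2:
Iterate (Newton) starting at ψ₂ = 0.53:
  ψ₂ = 0.530: g = -0.1462, g' = -0.637 → ψ₂ = 0.300
  ψ₂ = 0.300: g = 0.0268, g' = -0.933 → ψ₂ = 0.329
  ψ₂ = 0.329: g = 0.0009, g' = -0.872 → ψ₂ = 0.330
Converged at ψ₂ = 0.330.
  THF: x = 0.082, y = 0.388
  n-hexane: x = 0.029, y = 0.123
  p-xylene: x = 0.889, y = 0.489

V/F (drum 2) = 0.330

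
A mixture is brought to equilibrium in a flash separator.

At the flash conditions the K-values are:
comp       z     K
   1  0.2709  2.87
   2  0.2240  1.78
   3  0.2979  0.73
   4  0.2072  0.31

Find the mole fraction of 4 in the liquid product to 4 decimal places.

x_4 = 0.3665

Material balance + equilibrium reduce to Σ zᵢ(Kᵢ−1)/(1+β(Kᵢ−1)) = 0.
Feasibility: ΣzᵢKᵢ = 1.4579, Σzᵢ/Kᵢ = 1.2967 — both > 1, two phases present.
Newton–Raphson from β = 0.5:
  β = 0.5000: g = 0.07624, g' = -0.5825 → β = 0.6309
  β = 0.6309: g = -0.00062, g' = -0.6015 → β = 0.6298
Converged at β = 0.6298.
Compositions from xᵢ = zᵢ/(1+β(Kᵢ−1)), yᵢ = Kᵢxᵢ:
  1: x = 0.1244, y = 0.3570
  2: x = 0.1502, y = 0.2674
  3: x = 0.3589, y = 0.2620
  4: x = 0.3665, y = 0.1136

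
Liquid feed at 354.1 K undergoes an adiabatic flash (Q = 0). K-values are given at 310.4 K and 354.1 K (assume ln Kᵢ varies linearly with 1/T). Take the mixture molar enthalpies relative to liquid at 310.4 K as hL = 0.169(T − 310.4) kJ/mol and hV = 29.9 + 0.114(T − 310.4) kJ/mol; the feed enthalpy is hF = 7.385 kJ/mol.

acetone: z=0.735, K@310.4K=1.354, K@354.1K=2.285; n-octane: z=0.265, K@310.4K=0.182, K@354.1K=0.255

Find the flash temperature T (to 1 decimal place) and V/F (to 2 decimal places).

Adiabatic flash: solve Rachford–Rice at each trial T, then check hF = ψ·hV(T) + (1−ψ)·hL(T).
  T = 310.4 K: K = (1.354, 0.182), RR gives ψ = 0.150, H_out = 4.483 kJ/mol
  T = 354.1 K: K = (2.285, 0.255), RR gives ψ = 0.780, H_out = 28.842 kJ/mol
  T = 332.2 K: K = (1.788, 0.218), RR gives ψ = 0.603, H_out = 21.005 kJ/mol
  T = 321.3 K: K = (1.563, 0.200), RR gives ψ = 0.448, H_out = 14.971 kJ/mol
  T = 315.9 K: K = (1.458, 0.191), RR gives ψ = 0.329, H_out = 10.681 kJ/mol
  T = 313.1 K: K = (1.404, 0.186), RR gives ψ = 0.248, H_out = 7.837 kJ/mol
  T = 311.8 K: K = (1.380, 0.184), RR gives ψ = 0.204, H_out = 6.311 kJ/mol
Linear interpolation between T = 311.8 (H_out = 6.311) and T = 313.1 (H_out = 7.837) on hF = 7.385 gives T ≈ 312.7 K, at which ψ = 0.23.

T = 312.7 K, V/F = 0.23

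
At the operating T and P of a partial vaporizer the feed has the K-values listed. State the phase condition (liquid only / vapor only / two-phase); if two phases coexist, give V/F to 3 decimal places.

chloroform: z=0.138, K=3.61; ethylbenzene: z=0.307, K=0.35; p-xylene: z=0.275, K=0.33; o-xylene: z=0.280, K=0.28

liquid only

ΣzᵢKᵢ = 0.775; Σzᵢ/Kᵢ = 2.749.
Since ΣzᵢKᵢ < 1 the mixture is below its bubble point — single liquid phase.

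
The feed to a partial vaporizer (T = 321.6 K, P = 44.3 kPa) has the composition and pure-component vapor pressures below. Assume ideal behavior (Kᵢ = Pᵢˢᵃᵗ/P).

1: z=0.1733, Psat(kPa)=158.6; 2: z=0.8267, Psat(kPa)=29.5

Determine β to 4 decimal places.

Raoult's law: Kᵢ = Pᵢˢᵃᵗ/P = Pᵢˢᵃᵗ/44.3.
  K_1 = 158.6/44.3 = 3.580135, K_2 = 29.5/44.3 = 0.665914
Let β = V/F and solve Σ zᵢ(Kᵢ−1)/(1+β(Kᵢ−1)) = 0.
Check two-phase: ΣzᵢKᵢ = 1.1709 > 1 and Σzᵢ/Kᵢ = 1.2899 > 1, so g(0) = 0.1709 > 0 and g(1) = -0.2899 < 0.
Binary case is linear: z₁(K₁−1)(1+β(K₂−1)) + z₂(K₂−1)(1+β(K₁−1)) = 0
⇒ β = [z₁(K₁−1)+z₂(K₂−1)] / [−(K₁−1)(K₂−1)] = 0.17095/0.86199 = 0.1983

β = 0.1983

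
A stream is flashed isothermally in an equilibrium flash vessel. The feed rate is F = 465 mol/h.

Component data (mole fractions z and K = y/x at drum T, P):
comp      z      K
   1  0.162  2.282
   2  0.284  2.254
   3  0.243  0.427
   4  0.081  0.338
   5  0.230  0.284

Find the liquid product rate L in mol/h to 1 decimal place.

Let β = V/F and solve Σ zᵢ(Kᵢ−1)/(1+β(Kᵢ−1)) = 0.
Check two-phase: ΣzᵢKᵢ = 1.206 > 1 and Σzᵢ/Kᵢ = 1.816 > 1, so g(0) = 0.206 > 0 and g(1) = -0.816 < 0.
Newton iteration, β⁰ = 0.5:
  β = 0.500: g = -0.1864, g' = -0.790 → β = 0.264
  β = 0.264: g = -0.0094, g' = -0.743 → β = 0.251
Converged at β = 0.251.
Then V = β·F = 0.2514·465 = 116.9 mol/h and L = F − V = 348.1 mol/h.

L = 348.1 mol/h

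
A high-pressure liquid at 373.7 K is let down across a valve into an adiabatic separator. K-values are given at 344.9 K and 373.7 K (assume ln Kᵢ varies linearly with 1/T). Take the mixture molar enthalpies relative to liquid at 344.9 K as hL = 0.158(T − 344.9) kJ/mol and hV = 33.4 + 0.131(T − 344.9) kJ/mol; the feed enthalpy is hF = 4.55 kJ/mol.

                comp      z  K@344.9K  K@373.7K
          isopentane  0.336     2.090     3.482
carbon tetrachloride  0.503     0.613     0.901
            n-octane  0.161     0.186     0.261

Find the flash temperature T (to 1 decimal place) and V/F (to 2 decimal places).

Adiabatic flash: solve Rachford–Rice at each trial T, then check hF = ψ·hV(T) + (1−ψ)·hL(T).
  T = 344.9 K: K = (2.090, 0.613, 0.186), RR gives ψ = 0.072, H_out = 2.413 kJ/mol
  T = 373.7 K: K = (3.482, 0.901, 0.261), RR gives ψ = 0.707, H_out = 27.616 kJ/mol
  T = 359.3 K: K = (2.725, 0.749, 0.222), RR gives ψ = 0.435, H_out = 16.636 kJ/mol
  T = 352.1 K: K = (2.393, 0.679, 0.203), RR gives ψ = 0.270, H_out = 10.101 kJ/mol
  T = 348.5 K: K = (2.238, 0.645, 0.195), RR gives ψ = 0.176, H_out = 6.447 kJ/mol
  T = 346.7 K: K = (2.163, 0.629, 0.190), RR gives ψ = 0.126, H_out = 4.485 kJ/mol
Linear interpolation between T = 346.7 (H_out = 4.485) and T = 348.5 (H_out = 6.447) on hF = 4.55 gives T ≈ 346.8 K, at which ψ = 0.13.

T = 346.8 K, V/F = 0.13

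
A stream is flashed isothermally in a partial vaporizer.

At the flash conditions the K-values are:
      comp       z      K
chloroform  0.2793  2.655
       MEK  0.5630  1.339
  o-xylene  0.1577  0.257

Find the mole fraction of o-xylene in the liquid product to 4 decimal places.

Material balance + equilibrium reduce to Σ zᵢ(Kᵢ−1)/(1+V/F(Kᵢ−1)) = 0.
Feasibility: ΣzᵢKᵢ = 1.5359, Σzᵢ/Kᵢ = 1.1393 — both > 1, two phases present.
Newton iteration, V/F⁰ = 0.5:
  V/F = 0.5000: g = 0.22970, g' = -0.4968 → V/F = 0.9624
  V/F = 0.9624: g = -0.08903, g' = -1.2229 → V/F = 0.8896
  V/F = 0.8896: g = -0.01200, g' = -0.9208 → V/F = 0.8766
  V/F = 0.8766: g = -0.00026, g' = -0.8818 → V/F = 0.8763
Converged at V/F = 0.8763.
Compositions from xᵢ = zᵢ/(1+V/F(Kᵢ−1)), yᵢ = Kᵢxᵢ:
  chloroform: x = 0.1140, y = 0.3026
  MEK: x = 0.4341, y = 0.5812
  o-xylene: x = 0.4520, y = 0.1162

x_o-xylene = 0.4520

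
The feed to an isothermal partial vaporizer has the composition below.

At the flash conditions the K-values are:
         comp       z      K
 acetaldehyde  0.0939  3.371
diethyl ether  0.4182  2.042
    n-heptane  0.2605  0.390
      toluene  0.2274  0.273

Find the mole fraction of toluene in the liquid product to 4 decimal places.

x_toluene = 0.3118

Rachford–Rice: g(V/F) = Σ zᵢ(Kᵢ−1)/(1+V/F(Kᵢ−1)) = 0.
g(0) = ΣzᵢKᵢ − 1 = 0.3342 and g(1) = 1 − Σzᵢ/Kᵢ = -0.7336, so a root lies in (0, 1).
Iterate (Newton) starting at V/F = 0.5:
  V/F = 0.5000: g = -0.10000, g' = -0.8041 → V/F = 0.3756
  V/F = 0.3756: g = -0.00263, g' = -0.7728 → V/F = 0.3722
Converged at V/F = 0.3722.
Compositions from xᵢ = zᵢ/(1+V/F(Kᵢ−1)), yᵢ = Kᵢxᵢ:
  acetaldehyde: x = 0.0499, y = 0.1681
  diethyl ether: x = 0.3013, y = 0.6153
  n-heptane: x = 0.3370, y = 0.1314
  toluene: x = 0.3118, y = 0.0851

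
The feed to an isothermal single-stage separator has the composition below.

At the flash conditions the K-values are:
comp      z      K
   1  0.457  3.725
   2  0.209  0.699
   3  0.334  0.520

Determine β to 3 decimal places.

β = 0.886

Iterate (Newton) starting at β = 0.5:
  β = 0.500: g = 0.2421, g' = -0.767 → β = 0.815
  β = 0.815: g = 0.0397, g' = -0.568 → β = 0.885
  β = 0.885: g = 0.0004, g' = -0.559 → β = 0.886
Converged at β = 0.886.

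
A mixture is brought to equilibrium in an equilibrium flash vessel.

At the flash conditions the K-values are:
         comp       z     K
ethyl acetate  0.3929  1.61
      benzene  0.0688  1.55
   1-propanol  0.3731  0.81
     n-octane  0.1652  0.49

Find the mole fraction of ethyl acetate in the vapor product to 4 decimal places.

Let ψ = V/F and solve Σ zᵢ(Kᵢ−1)/(1+ψ(Kᵢ−1)) = 0.
Check two-phase: ΣzᵢKᵢ = 1.1224 > 1 and Σzᵢ/Kᵢ = 1.0862 > 1, so g(0) = 0.1224 > 0 and g(1) = -0.0862 < 0.
Newton–Raphson from ψ = 0.5:
  ψ = 0.5000: g = 0.02191, g' = -0.1925 → ψ = 0.6138
  ψ = 0.6138: g = -0.00023, g' = -0.1973 → ψ = 0.6127
Converged at ψ = 0.6127.
Compositions from xᵢ = zᵢ/(1+ψ(Kᵢ−1)), yᵢ = Kᵢxᵢ:
  ethyl acetate: x = 0.2860, y = 0.4605
  benzene: x = 0.0515, y = 0.0798
  1-propanol: x = 0.4223, y = 0.3420
  n-octane: x = 0.2403, y = 0.1177

y_ethyl acetate = 0.4605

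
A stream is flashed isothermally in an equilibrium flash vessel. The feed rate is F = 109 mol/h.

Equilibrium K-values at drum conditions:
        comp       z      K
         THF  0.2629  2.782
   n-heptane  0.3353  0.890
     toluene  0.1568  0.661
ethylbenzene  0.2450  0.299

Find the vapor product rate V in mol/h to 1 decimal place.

V = 30.9 mol/h

Let β = V/F and solve Σ zᵢ(Kᵢ−1)/(1+β(Kᵢ−1)) = 0.
Check two-phase: ΣzᵢKᵢ = 1.2067 > 1 and Σzᵢ/Kᵢ = 1.5279 > 1, so g(0) = 0.2067 > 0 and g(1) = -0.5279 < 0.
Newton–Raphson from β = 0.39:
  β = 0.3900: g = -0.05976, g' = -0.5470 → β = 0.2808
  β = 0.2808: g = 0.00163, g' = -0.5838 → β = 0.2835
Converged at β = 0.2835.
Then V = β·F = 0.2835·109 = 30.9 mol/h and L = F − V = 78.1 mol/h.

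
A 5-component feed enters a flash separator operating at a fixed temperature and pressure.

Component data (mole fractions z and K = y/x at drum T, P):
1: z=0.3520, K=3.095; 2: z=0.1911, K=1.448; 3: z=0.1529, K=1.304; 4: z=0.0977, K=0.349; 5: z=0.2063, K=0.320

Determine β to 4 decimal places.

Material balance + equilibrium reduce to Σ zᵢ(Kᵢ−1)/(1+β(Kᵢ−1)) = 0.
Check two-phase: ΣzᵢKᵢ = 1.6656 > 1 and Σzᵢ/Kᵢ = 1.2876 > 1, so g(0) = 0.6656 > 0 and g(1) = -0.2876 < 0.
Newton iteration, β⁰ = 0.5:
  β = 0.5000: g = 0.16361, g' = -0.7148 → β = 0.7289
  β = 0.7289: g = -0.00478, g' = -0.7982 → β = 0.7229
Converged at β = 0.7229.

β = 0.7229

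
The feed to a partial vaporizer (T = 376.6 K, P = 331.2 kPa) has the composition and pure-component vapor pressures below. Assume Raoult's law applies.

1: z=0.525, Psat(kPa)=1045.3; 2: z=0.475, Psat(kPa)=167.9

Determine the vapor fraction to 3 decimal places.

ψ = 0.844

Raoult's law: Kᵢ = Pᵢˢᵃᵗ/P = Pᵢˢᵃᵗ/331.2.
  K_1 = 1045.3/331.2 = 3.15610, K_2 = 167.9/331.2 = 0.50694
Material balance + equilibrium reduce to Σ zᵢ(Kᵢ−1)/(1+ψ(Kᵢ−1)) = 0.
g(0) = ΣzᵢKᵢ − 1 = 0.898 and g(1) = 1 − Σzᵢ/Kᵢ = -0.103, so a root lies in (0, 1).
Binary case is linear: z₁(K₁−1)(1+ψ(K₂−1)) + z₂(K₂−1)(1+ψ(K₁−1)) = 0
⇒ ψ = [z₁(K₁−1)+z₂(K₂−1)] / [−(K₁−1)(K₂−1)] = 0.8978/1.0631 = 0.844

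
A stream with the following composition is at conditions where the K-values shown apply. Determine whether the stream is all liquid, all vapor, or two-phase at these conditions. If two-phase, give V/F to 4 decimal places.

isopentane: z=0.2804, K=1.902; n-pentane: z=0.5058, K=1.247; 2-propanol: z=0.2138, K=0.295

ΣzᵢKᵢ = 1.2271; Σzᵢ/Kᵢ = 1.2778.
Both exceed 1, so a two-phase solution exists.
Rachford–Rice: g(ψ) = Σ zᵢ(Kᵢ−1)/(1+ψ(Kᵢ−1)) = 0.
Newton–Raphson from ψ = 0.64:
  ψ = 0.6400: g = -0.00642, g' = -0.4675 → ψ = 0.6263
  ψ = 0.6263: g = -0.00007, g' = -0.4570 → ψ = 0.6261
Converged at ψ = 0.6261.

two-phase, V/F = 0.6261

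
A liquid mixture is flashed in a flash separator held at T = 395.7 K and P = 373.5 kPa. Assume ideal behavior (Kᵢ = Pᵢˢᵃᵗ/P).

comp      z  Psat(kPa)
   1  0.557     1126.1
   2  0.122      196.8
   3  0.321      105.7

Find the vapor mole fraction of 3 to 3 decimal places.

Raoult's law: Kᵢ = Pᵢˢᵃᵗ/P = Pᵢˢᵃᵗ/373.5.
  K_1 = 1126.1/373.5 = 3.01499, K_2 = 196.8/373.5 = 0.52691, K_3 = 105.7/373.5 = 0.28300
Material balance + equilibrium reduce to Σ zᵢ(Kᵢ−1)/(1+V/F(Kᵢ−1)) = 0.
g(0) = ΣzᵢKᵢ − 1 = 0.834 and g(1) = 1 − Σzᵢ/Kᵢ = -0.551, so a root lies in (0, 1).
Iterate (Newton) starting at V/F = 0.5:
  V/F = 0.500: g = 0.1247, g' = -1.009 → V/F = 0.624
  V/F = 0.624: g = -0.0008, g' = -1.039 → V/F = 0.623
Converged at V/F = 0.623.
Compositions from xᵢ = zᵢ/(1+V/F(Kᵢ−1)), yᵢ = Kᵢxᵢ:
  1: x = 0.247, y = 0.745
  2: x = 0.173, y = 0.091
  3: x = 0.580, y = 0.164

y_3 = 0.164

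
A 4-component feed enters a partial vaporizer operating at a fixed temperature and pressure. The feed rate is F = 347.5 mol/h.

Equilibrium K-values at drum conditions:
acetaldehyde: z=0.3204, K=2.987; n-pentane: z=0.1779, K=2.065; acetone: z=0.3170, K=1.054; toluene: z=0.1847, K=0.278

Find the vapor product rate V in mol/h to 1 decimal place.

V = 298.3 mol/h

Let ψ = V/F and solve Σ zᵢ(Kᵢ−1)/(1+ψ(Kᵢ−1)) = 0.
Feasibility: ΣzᵢKᵢ = 1.7099, Σzᵢ/Kᵢ = 1.1586 — both > 1, two phases present.
Newton iteration, ψ⁰ = 0.5:
  ψ = 0.5000: g = 0.25096, g' = -0.6409 → ψ = 0.8916
  ψ = 0.8916: g = -0.03107, g' = -0.9771 → ψ = 0.8598
  ψ = 0.8598: g = -0.00131, g' = -0.8977 → ψ = 0.8583
Converged at ψ = 0.8583.
Then V = ψ·F = 0.8583·347.5 = 298.3 mol/h and L = F − V = 49.2 mol/h.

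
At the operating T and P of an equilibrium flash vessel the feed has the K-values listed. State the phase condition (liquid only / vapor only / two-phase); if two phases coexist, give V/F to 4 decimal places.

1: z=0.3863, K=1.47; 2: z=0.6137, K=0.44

ΣzᵢKᵢ = 0.8379; Σzᵢ/Kᵢ = 1.6576.
Since ΣzᵢKᵢ < 1 the mixture is below its bubble point — single liquid phase.

liquid only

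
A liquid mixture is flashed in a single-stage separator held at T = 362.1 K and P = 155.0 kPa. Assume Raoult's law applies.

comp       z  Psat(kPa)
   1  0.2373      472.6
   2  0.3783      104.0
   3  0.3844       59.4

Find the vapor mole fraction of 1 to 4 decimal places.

y_1 = 0.5756

Raoult's law: Kᵢ = Pᵢˢᵃᵗ/P = Pᵢˢᵃᵗ/155.0.
  K_1 = 472.6/155.0 = 3.049032, K_2 = 104.0/155.0 = 0.670968, K_3 = 59.4/155.0 = 0.383226
Rachford–Rice: g(V/F) = Σ zᵢ(Kᵢ−1)/(1+V/F(Kᵢ−1)) = 0.
g(0) = ΣzᵢKᵢ − 1 = 0.1247 and g(1) = 1 − Σzᵢ/Kᵢ = -0.6447, so a root lies in (0, 1).
Newton iteration, V/F⁰ = 0.51:
  V/F = 0.5100: g = -0.25769, g' = -0.6086 → V/F = 0.0866
  V/F = 0.0866: g = 0.03438, g' = -0.9253 → V/F = 0.1237
  V/F = 0.1237: g = 0.00145, g' = -0.8499 → V/F = 0.1255
Converged at V/F = 0.1255.
Compositions from xᵢ = zᵢ/(1+V/F(Kᵢ−1)), yᵢ = Kᵢxᵢ:
  1: x = 0.1888, y = 0.5756
  2: x = 0.3946, y = 0.2648
  3: x = 0.4166, y = 0.1597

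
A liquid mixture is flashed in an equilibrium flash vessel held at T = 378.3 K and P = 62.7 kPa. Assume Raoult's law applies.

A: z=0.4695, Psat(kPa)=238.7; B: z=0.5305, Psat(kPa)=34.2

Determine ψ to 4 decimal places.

Raoult's law: Kᵢ = Pᵢˢᵃᵗ/P = Pᵢˢᵃᵗ/62.7.
  K_A = 238.7/62.7 = 3.807018, K_B = 34.2/62.7 = 0.545455
Newton–Raphson from ψ = 0.5:
  ψ = 0.5000: g = 0.23626, g' = -0.8239 → ψ = 0.7867
  ψ = 0.7867: g = 0.03539, g' = -0.6250 → ψ = 0.8434
  ψ = 0.8434: g = 0.00033, g' = -0.6145 → ψ = 0.8439
Converged at ψ = 0.8439.

ψ = 0.8439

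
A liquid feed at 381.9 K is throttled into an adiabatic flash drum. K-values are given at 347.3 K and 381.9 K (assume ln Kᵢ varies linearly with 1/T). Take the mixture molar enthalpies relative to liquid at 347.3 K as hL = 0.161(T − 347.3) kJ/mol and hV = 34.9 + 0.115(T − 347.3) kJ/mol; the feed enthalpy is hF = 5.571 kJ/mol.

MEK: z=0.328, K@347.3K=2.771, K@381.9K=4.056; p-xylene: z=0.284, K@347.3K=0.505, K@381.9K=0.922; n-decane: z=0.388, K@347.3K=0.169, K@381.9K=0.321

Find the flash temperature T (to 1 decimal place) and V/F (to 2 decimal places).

Adiabatic flash: solve Rachford–Rice at each trial T, then check hF = ψ·hV(T) + (1−ψ)·hL(T).
  T = 347.3 K: K = (2.771, 0.505, 0.169), RR gives ψ = 0.095, H_out = 3.305 kJ/mol
  T = 381.9 K: K = (4.056, 0.922, 0.321), RR gives ψ = 0.472, H_out = 21.281 kJ/mol
  T = 364.6 K: K = (3.383, 0.692, 0.236), RR gives ψ = 0.277, H_out = 12.218 kJ/mol
  T = 356.0 K: K = (3.071, 0.594, 0.201), RR gives ψ = 0.187, H_out = 7.863 kJ/mol
  T = 351.6 K: K = (2.917, 0.548, 0.184), RR gives ψ = 0.141, H_out = 5.592 kJ/mol
  T = 349.5 K: K = (2.845, 0.527, 0.177), RR gives ψ = 0.119, H_out = 4.485 kJ/mol
Linear interpolation between T = 349.5 (H_out = 4.485) and T = 351.6 (H_out = 5.592) on hF = 5.571 gives T ≈ 351.6 K, at which ψ = 0.14.

T = 351.6 K, V/F = 0.14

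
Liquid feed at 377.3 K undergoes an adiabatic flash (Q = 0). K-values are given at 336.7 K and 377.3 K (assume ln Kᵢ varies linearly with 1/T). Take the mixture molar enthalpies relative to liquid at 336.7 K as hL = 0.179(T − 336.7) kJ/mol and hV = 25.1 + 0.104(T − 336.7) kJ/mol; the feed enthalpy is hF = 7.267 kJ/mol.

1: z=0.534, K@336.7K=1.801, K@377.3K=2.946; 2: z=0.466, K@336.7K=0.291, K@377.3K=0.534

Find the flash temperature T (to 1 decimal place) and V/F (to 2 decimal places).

T = 341.0 K, V/F = 0.26

Adiabatic flash: solve Rachford–Rice at each trial T, then check hF = ψ·hV(T) + (1−ψ)·hL(T).
  T = 336.7 K: K = (1.801, 0.291), RR gives ψ = 0.171, H_out = 4.302 kJ/mol
  T = 377.3 K: K = (2.946, 0.534), RR gives ψ = 0.906, H_out = 27.259 kJ/mol
  T = 357.0 K: K = (2.336, 0.401), RR gives ψ = 0.543, H_out = 16.430 kJ/mol
  T = 346.9 K: K = (2.060, 0.344), RR gives ψ = 0.374, H_out = 10.924 kJ/mol
  T = 341.8 K: K = (1.928, 0.317), RR gives ψ = 0.279, H_out = 7.816 kJ/mol
  T = 339.2 K: K = (1.863, 0.303), RR gives ψ = 0.226, H_out = 6.087 kJ/mol
  T = 340.5 K: K = (1.895, 0.310), RR gives ψ = 0.253, H_out = 6.966 kJ/mol
Linear interpolation between T = 340.5 (H_out = 6.966) and T = 341.8 (H_out = 7.816) on hF = 7.267 gives T ≈ 341.0 K, at which ψ = 0.26.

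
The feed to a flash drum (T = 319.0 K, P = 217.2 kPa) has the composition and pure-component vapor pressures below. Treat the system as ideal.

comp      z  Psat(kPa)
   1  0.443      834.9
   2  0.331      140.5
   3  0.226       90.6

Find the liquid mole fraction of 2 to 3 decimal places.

Raoult's law: Kᵢ = Pᵢˢᵃᵗ/P = Pᵢˢᵃᵗ/217.2.
  K_1 = 834.9/217.2 = 3.84392, K_2 = 140.5/217.2 = 0.64687, K_3 = 90.6/217.2 = 0.41713
Rachford–Rice: g(β) = Σ zᵢ(Kᵢ−1)/(1+β(Kᵢ−1)) = 0.
Check two-phase: ΣzᵢKᵢ = 2.011 > 1 and Σzᵢ/Kᵢ = 1.169 > 1, so g(0) = 1.011 > 0 and g(1) = -0.169 < 0.
Newton iteration, β⁰ = 0.5:
  β = 0.500: g = 0.1923, g' = -0.825 → β = 0.733
  β = 0.733: g = 0.0206, g' = -0.686 → β = 0.763
Converged at β = 0.763.
Compositions from xᵢ = zᵢ/(1+β(Kᵢ−1)), yᵢ = Kᵢxᵢ:
  1: x = 0.140, y = 0.537
  2: x = 0.453, y = 0.293
  3: x = 0.407, y = 0.170

x_2 = 0.453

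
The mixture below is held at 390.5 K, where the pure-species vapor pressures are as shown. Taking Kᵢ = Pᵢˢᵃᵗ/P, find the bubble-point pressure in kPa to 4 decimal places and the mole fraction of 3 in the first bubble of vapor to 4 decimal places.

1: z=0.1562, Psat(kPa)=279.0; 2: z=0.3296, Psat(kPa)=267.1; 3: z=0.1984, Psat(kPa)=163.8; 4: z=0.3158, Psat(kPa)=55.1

Pbub = 181.5145 kPa, y_3 = 0.1790

At the bubble point ψ → 0, so ΣzᵢKᵢ = 1 with Kᵢ = Pᵢˢᵃᵗ/P ⇒ P = ΣzᵢPᵢˢᵃᵗ.
P = 0.1562·279.0 + 0.3296·267.1 + 0.1984·163.8 + 0.3158·55.1 = 181.5145 kPa
yᵢ = zᵢPᵢˢᵃᵗ/P ⇒ y_3 = 0.1984·163.8/181.5145 = 0.1790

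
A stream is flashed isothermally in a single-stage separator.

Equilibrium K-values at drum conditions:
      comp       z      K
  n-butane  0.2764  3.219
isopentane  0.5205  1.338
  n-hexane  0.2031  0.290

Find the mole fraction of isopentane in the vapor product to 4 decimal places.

Let ψ = V/F and solve Σ zᵢ(Kᵢ−1)/(1+ψ(Kᵢ−1)) = 0.
Feasibility: ΣzᵢKᵢ = 1.6451, Σzᵢ/Kᵢ = 1.1752 — both > 1, two phases present.
Newton–Raphson from ψ = 0.5:
  ψ = 0.5000: g = 0.21768, g' = -0.5955 → ψ = 0.8656
  ψ = 0.8656: g = -0.02801, g' = -0.8843 → ψ = 0.8339
  ψ = 0.8339: g = -0.00107, g' = -0.8189 → ψ = 0.8326
Converged at ψ = 0.8326.
Compositions from xᵢ = zᵢ/(1+ψ(Kᵢ−1)), yᵢ = Kᵢxᵢ:
  n-butane: x = 0.0971, y = 0.3125
  isopentane: x = 0.4062, y = 0.5435
  n-hexane: x = 0.4967, y = 0.1441

y_isopentane = 0.5435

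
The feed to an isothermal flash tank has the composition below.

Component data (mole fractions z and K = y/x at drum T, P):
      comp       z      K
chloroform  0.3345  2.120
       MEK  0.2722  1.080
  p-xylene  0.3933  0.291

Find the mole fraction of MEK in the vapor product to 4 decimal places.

Let β = V/F and solve Σ zᵢ(Kᵢ−1)/(1+β(Kᵢ−1)) = 0.
Check two-phase: ΣzᵢKᵢ = 1.1176 > 1 and Σzᵢ/Kᵢ = 1.7614 > 1, so g(0) = 0.1176 > 0 and g(1) = -0.7614 < 0.
Newton–Raphson from β = 0.46:
  β = 0.4600: g = -0.14555, g' = -0.6198 → β = 0.2252
  β = 0.2252: g = -0.01124, g' = -0.5492 → β = 0.2047
Converged at β = 0.2047.
Compositions from xᵢ = zᵢ/(1+β(Kᵢ−1)), yᵢ = Kᵢxᵢ:
  chloroform: x = 0.2721, y = 0.5769
  MEK: x = 0.2678, y = 0.2892
  p-xylene: x = 0.4601, y = 0.1339

y_MEK = 0.2892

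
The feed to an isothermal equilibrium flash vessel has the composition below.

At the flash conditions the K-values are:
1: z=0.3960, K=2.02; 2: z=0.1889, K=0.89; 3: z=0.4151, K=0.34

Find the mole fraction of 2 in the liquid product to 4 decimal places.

Rachford–Rice: g(β) = Σ zᵢ(Kᵢ−1)/(1+β(Kᵢ−1)) = 0.
g(0) = ΣzᵢKᵢ − 1 = 0.1092 and g(1) = 1 − Σzᵢ/Kᵢ = -0.6292, so a root lies in (0, 1).
Iterate (Newton) starting at β = 0.6:
  β = 0.6000: g = -0.22526, g' = -0.6568 → β = 0.2570
  β = 0.2570: g = -0.03130, g' = -0.5233 → β = 0.1972
  β = 0.1972: g = 0.00007, g' = -0.5269 → β = 0.1974
Converged at β = 0.1974.
Compositions from xᵢ = zᵢ/(1+β(Kᵢ−1)), yᵢ = Kᵢxᵢ:
  1: x = 0.3296, y = 0.6659
  2: x = 0.1931, y = 0.1719
  3: x = 0.4773, y = 0.1623

x_2 = 0.1931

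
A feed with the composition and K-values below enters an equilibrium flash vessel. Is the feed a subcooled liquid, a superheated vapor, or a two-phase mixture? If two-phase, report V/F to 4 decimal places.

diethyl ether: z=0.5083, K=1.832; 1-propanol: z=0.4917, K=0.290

two-phase, V/F = 0.1249

ΣzᵢKᵢ = 1.0738; Σzᵢ/Kᵢ = 1.9730.
Both exceed 1, so a two-phase solution exists.
Material balance + equilibrium reduce to Σ zᵢ(Kᵢ−1)/(1+ψ(Kᵢ−1)) = 0.
Binary case is linear: z₁(K₁−1)(1+ψ(K₂−1)) + z₂(K₂−1)(1+ψ(K₁−1)) = 0
⇒ ψ = [z₁(K₁−1)+z₂(K₂−1)] / [−(K₁−1)(K₂−1)] = 0.07380/0.59072 = 0.1249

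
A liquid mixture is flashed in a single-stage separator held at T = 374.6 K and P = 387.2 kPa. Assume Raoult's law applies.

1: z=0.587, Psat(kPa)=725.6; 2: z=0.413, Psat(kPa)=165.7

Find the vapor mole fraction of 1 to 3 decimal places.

Raoult's law: Kᵢ = Pᵢˢᵃᵗ/P = Pᵢˢᵃᵗ/387.2.
  K_1 = 725.6/387.2 = 1.87397, K_2 = 165.7/387.2 = 0.42794
Binary case is linear: z₁(K₁−1)(1+ψ(K₂−1)) + z₂(K₂−1)(1+ψ(K₁−1)) = 0
⇒ ψ = [z₁(K₁−1)+z₂(K₂−1)] / [−(K₁−1)(K₂−1)] = 0.2768/0.5000 = 0.554
Compositions from xᵢ = zᵢ/(1+ψ(Kᵢ−1)), yᵢ = Kᵢxᵢ:
  1: x = 0.396, y = 0.741
  2: x = 0.604, y = 0.259

y_1 = 0.741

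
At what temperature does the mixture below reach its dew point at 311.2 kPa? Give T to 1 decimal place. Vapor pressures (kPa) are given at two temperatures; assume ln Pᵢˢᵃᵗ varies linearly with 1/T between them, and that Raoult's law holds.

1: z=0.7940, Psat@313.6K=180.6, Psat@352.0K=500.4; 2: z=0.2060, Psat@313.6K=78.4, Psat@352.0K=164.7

T = 346.1 K

Dew-point temperature: Σzᵢ·P/Pᵢˢᵃᵗ(T) = 1. Interpolate ln Pᵢˢᵃᵗ = aᵢ + bᵢ/T.
  T = 313.6 K: ΣzᵢP/Pᵢˢᵃᵗ = 2.1859
  T = 352.0 K: ΣzᵢP/Pᵢˢᵃᵗ = 0.8830
  T = 332.8 K: ΣzᵢP/Pᵢˢᵃᵗ = 1.3503
  T = 342.4 K: ΣzᵢP/Pᵢˢᵃᵗ = 1.0849
  T = 347.2 K: ΣzᵢP/Pᵢˢᵃᵗ = 0.9773
  T = 344.8 K: ΣzᵢP/Pᵢˢᵃᵗ = 1.0293
  T = 346.0 K: ΣzᵢP/Pᵢˢᵃᵗ = 1.0028
Interpolating between 346.0 K and 347.2 K gives T ≈ 346.1 K.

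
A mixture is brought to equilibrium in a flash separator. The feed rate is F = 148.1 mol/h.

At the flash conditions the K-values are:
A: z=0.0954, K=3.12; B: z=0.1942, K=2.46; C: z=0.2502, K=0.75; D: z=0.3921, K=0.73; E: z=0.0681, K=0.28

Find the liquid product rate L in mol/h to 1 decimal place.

Newton–Raphson from ψ = 0.5:
  ψ = 0.5000: g = -0.00842, g' = -0.3842 → ψ = 0.4781
  ψ = 0.4781: g = 0.00005, g' = -0.3893 → ψ = 0.4782
Converged at ψ = 0.4782.
Then V = ψ·F = 0.4782·148.1 = 70.8 mol/h and L = F − V = 77.3 mol/h.

L = 77.3 mol/h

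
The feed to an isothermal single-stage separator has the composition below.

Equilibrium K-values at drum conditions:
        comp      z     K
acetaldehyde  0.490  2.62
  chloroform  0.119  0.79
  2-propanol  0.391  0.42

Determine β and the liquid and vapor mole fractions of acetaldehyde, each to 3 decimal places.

Let β = V/F and solve Σ zᵢ(Kᵢ−1)/(1+β(Kᵢ−1)) = 0.
g(0) = ΣzᵢKᵢ − 1 = 0.542 and g(1) = 1 − Σzᵢ/Kᵢ = -0.269, so a root lies in (0, 1).
Newton iteration, β⁰ = 0.5:
  β = 0.500: g = 0.0912, g' = -0.660 → β = 0.638
  β = 0.638: g = 0.0014, g' = -0.649 → β = 0.640
Converged at β = 0.640.
Compositions from xᵢ = zᵢ/(1+β(Kᵢ−1)), yᵢ = Kᵢxᵢ:
  acetaldehyde: x = 0.241, y = 0.630
  chloroform: x = 0.137, y = 0.109
  2-propanol: x = 0.622, y = 0.261

β = 0.640, x_acetaldehyde = 0.241, y_acetaldehyde = 0.630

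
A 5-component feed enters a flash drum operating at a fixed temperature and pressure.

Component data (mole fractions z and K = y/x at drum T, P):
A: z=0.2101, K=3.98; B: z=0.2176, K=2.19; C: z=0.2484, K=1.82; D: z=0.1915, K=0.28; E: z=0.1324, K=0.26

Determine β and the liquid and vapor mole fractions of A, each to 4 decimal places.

β = 0.6928, x_A = 0.0686, y_A = 0.2729

Let β = V/F and solve Σ zᵢ(Kᵢ−1)/(1+β(Kᵢ−1)) = 0.
Feasibility: ΣzᵢKᵢ = 1.8529, Σzᵢ/Kᵢ = 1.4818 — both > 1, two phases present.
Newton iteration, β⁰ = 0.5:
  β = 0.5000: g = 0.18730, g' = -0.9311 → β = 0.7012
  β = 0.7012: g = -0.00893, g' = -1.0725 → β = 0.6928
Converged at β = 0.6928.
Compositions from xᵢ = zᵢ/(1+β(Kᵢ−1)), yᵢ = Kᵢxᵢ:
  A: x = 0.0686, y = 0.2729
  B: x = 0.1193, y = 0.2612
  C: x = 0.1584, y = 0.2883
  D: x = 0.3821, y = 0.1070
  E: x = 0.2717, y = 0.0706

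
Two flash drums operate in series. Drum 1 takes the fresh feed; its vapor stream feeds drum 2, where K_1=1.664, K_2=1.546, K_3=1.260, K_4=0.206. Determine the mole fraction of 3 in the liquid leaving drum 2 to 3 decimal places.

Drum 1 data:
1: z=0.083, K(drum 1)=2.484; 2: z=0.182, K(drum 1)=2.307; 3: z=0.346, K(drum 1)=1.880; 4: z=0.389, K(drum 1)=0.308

x_3 (drum 2) = 0.391

Drum 1:
Newton–Raphson from ψ₁ = 0.5:
  ψ₁ = 0.500: g = 0.0144, g' = -0.739 → ψ₁ = 0.520
  ψ₁ = 0.520: g = -0.0001, g' = -0.749 → ψ₁ = 0.519
Converged at ψ₁ = 0.519.
Drum-1 compositions:
  1: x = 0.047, y = 0.116
  2: x = 0.108, y = 0.250
  3: x = 0.237, y = 0.446
  4: x = 0.607, y = 0.187
Drum-2 feed = drum-1 vapor: z₂ = (0.1164, 0.2501, 0.4464, 0.1870).
Drum 2:
Material balance + equilibrium reduce to Σ zᵢ(Kᵢ−1)/(1+ψ₂(Kᵢ−1)) = 0.
Check two-phase: ΣzᵢKᵢ = 1.181 > 1 and Σzᵢ/Kᵢ = 1.494 > 1, so g(0) = 0.181 > 0 and g(1) = -0.494 < 0.
Newton iteration, ψ₂⁰ = 0.5:
  ψ₂ = 0.500: g = 0.0218, g' = -0.423 → ψ₂ = 0.551
  ψ₂ = 0.551: g = -0.0011, g' = -0.468 → ψ₂ = 0.549
Converged at ψ₂ = 0.549.
  1: x = 0.085, y = 0.142
  2: x = 0.192, y = 0.297
  3: x = 0.391, y = 0.492
  4: x = 0.332, y = 0.068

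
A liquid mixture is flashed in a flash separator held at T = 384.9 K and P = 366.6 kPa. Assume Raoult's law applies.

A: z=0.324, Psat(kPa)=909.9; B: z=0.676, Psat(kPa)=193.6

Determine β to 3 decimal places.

Raoult's law: Kᵢ = Pᵢˢᵃᵗ/P = Pᵢˢᵃᵗ/366.6.
  K_A = 909.9/366.6 = 2.48200, K_B = 193.6/366.6 = 0.52810
Let β = V/F and solve Σ zᵢ(Kᵢ−1)/(1+β(Kᵢ−1)) = 0.
Check two-phase: ΣzᵢKᵢ = 1.161 > 1 and Σzᵢ/Kᵢ = 1.411 > 1, so g(0) = 0.161 > 0 and g(1) = -0.411 < 0.
Binary case is linear: z₁(K₁−1)(1+β(K₂−1)) + z₂(K₂−1)(1+β(K₁−1)) = 0
⇒ β = [z₁(K₁−1)+z₂(K₂−1)] / [−(K₁−1)(K₂−1)] = 0.1612/0.6994 = 0.230

β = 0.230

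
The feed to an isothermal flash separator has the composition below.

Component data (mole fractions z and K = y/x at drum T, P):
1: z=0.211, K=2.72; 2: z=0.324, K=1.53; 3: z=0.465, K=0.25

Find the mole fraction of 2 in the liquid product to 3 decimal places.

Rachford–Rice: g(β) = Σ zᵢ(Kᵢ−1)/(1+β(Kᵢ−1)) = 0.
g(0) = ΣzᵢKᵢ − 1 = 0.186 and g(1) = 1 − Σzᵢ/Kᵢ = -1.149, so a root lies in (0, 1).
Newton iteration, β⁰ = 0.5:
  β = 0.500: g = -0.2271, g' = -0.907 → β = 0.250
  β = 0.250: g = -0.0235, g' = -0.772 → β = 0.219
Converged at β = 0.219.
Compositions from xᵢ = zᵢ/(1+β(Kᵢ−1)), yᵢ = Kᵢxᵢ:
  1: x = 0.153, y = 0.417
  2: x = 0.290, y = 0.444
  3: x = 0.557, y = 0.139

x_2 = 0.290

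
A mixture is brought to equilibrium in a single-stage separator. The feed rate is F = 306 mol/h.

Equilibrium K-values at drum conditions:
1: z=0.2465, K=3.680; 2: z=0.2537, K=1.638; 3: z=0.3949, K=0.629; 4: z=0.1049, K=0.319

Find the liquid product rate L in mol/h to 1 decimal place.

Rachford–Rice: g(V/F) = Σ zᵢ(Kᵢ−1)/(1+V/F(Kᵢ−1)) = 0.
Check two-phase: ΣzᵢKᵢ = 1.6045 > 1 and Σzᵢ/Kᵢ = 1.1785 > 1, so g(0) = 0.6045 > 0 and g(1) = -0.1785 < 0.
Newton–Raphson from V/F = 0.31:
  V/F = 0.3100: g = 0.23987, g' = -0.7478 → V/F = 0.6308
  V/F = 0.6308: g = 0.04445, g' = -0.5392 → V/F = 0.7132
  V/F = 0.7132: g = 0.00002, g' = -0.5421 → V/F = 0.7133
Converged at V/F = 0.7133.
Then V = V/F·F = 0.7133·306 = 218.3 mol/h and L = F − V = 87.7 mol/h.

L = 87.7 mol/h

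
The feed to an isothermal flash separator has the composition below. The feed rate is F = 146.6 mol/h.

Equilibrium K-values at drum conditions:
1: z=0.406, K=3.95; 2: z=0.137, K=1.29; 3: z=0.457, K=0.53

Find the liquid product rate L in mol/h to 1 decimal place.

L = 18.0 mol/h

Let ψ = V/F and solve Σ zᵢ(Kᵢ−1)/(1+ψ(Kᵢ−1)) = 0.
Feasibility: ΣzᵢKᵢ = 2.023, Σzᵢ/Kᵢ = 1.071 — both > 1, two phases present.
Newton iteration, ψ⁰ = 0.4:
  ψ = 0.400: g = 0.3205, g' = -0.906 → ψ = 0.754
  ψ = 0.754: g = 0.0715, g' = -0.590 → ψ = 0.875
  ψ = 0.875: g = 0.0013, g' = -0.574 → ψ = 0.877
Converged at ψ = 0.877.
Then V = ψ·F = 0.8773·146.6 = 128.6 mol/h and L = F − V = 18.0 mol/h.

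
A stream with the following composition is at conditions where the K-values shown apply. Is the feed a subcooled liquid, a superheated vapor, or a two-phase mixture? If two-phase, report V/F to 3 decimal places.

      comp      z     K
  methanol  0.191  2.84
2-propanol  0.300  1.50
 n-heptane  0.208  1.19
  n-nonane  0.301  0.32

two-phase, V/F = 0.552

ΣzᵢKᵢ = 1.336; Σzᵢ/Kᵢ = 1.383.
Both exceed 1, so a two-phase solution exists.
Let ψ = V/F and solve Σ zᵢ(Kᵢ−1)/(1+ψ(Kᵢ−1)) = 0.
Newton–Raphson from ψ = 0.68:
  ψ = 0.680: g = -0.0777, g' = -0.657 → ψ = 0.562
  ψ = 0.562: g = -0.0056, g' = -0.573 → ψ = 0.552
Converged at ψ = 0.552.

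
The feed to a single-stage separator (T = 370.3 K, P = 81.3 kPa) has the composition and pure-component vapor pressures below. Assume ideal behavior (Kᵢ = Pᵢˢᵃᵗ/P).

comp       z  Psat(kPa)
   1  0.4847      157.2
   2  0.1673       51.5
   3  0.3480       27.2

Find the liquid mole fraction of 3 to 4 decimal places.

Raoult's law: Kᵢ = Pᵢˢᵃᵗ/P = Pᵢˢᵃᵗ/81.3.
  K_1 = 157.2/81.3 = 1.933579, K_2 = 51.5/81.3 = 0.633456, K_3 = 27.2/81.3 = 0.334563
Rachford–Rice: g(ψ) = Σ zᵢ(Kᵢ−1)/(1+ψ(Kᵢ−1)) = 0.
Feasibility: ΣzᵢKᵢ = 1.1596, Σzᵢ/Kᵢ = 1.5549 — both > 1, two phases present.
Newton iteration, ψ⁰ = 0.56:
  ψ = 0.5600: g = -0.14913, g' = -0.6093 → ψ = 0.3152
  ψ = 0.3152: g = -0.01276, g' = -0.5277 → ψ = 0.2910
Converged at ψ = 0.2910.
Compositions from xᵢ = zᵢ/(1+ψ(Kᵢ−1)), yᵢ = Kᵢxᵢ:
  1: x = 0.3811, y = 0.7370
  2: x = 0.1873, y = 0.1186
  3: x = 0.4316, y = 0.1444

x_3 = 0.4316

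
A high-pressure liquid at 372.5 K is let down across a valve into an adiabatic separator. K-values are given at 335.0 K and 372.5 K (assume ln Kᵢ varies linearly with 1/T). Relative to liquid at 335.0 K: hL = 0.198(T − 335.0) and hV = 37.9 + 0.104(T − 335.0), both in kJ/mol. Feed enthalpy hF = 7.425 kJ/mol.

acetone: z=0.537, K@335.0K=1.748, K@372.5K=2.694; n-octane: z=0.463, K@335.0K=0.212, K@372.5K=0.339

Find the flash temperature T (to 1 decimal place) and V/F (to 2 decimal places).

Adiabatic flash: solve Rachford–Rice at each trial T, then check hF = ψ·hV(T) + (1−ψ)·hL(T).
  T = 335.0 K: K = (1.748, 0.212), RR gives ψ = 0.062, H_out = 2.368 kJ/mol
  T = 372.5 K: K = (2.694, 0.339), RR gives ψ = 0.539, H_out = 25.956 kJ/mol
  T = 353.8 K: K = (2.196, 0.272), RR gives ψ = 0.350, H_out = 16.377 kJ/mol
  T = 344.4 K: K = (1.965, 0.241), RR gives ψ = 0.228, H_out = 10.292 kJ/mol
  T = 339.7 K: K = (1.855, 0.226), RR gives ψ = 0.152, H_out = 6.641 kJ/mol
  T = 342.0 K: K = (1.909, 0.233), RR gives ψ = 0.191, H_out = 8.492 kJ/mol
Linear interpolation between T = 339.7 (H_out = 6.641) and T = 342.0 (H_out = 8.492) on hF = 7.425 gives T ≈ 340.7 K, at which ψ = 0.17.

T = 340.7 K, V/F = 0.17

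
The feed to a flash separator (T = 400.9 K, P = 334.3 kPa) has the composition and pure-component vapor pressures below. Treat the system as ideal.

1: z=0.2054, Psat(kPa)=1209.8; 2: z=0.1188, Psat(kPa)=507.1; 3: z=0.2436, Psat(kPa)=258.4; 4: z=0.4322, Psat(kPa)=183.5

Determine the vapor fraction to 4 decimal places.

ψ = 0.4302

Raoult's law: Kᵢ = Pᵢˢᵃᵗ/P = Pᵢˢᵃᵗ/334.3.
  K_1 = 1209.8/334.3 = 3.618905, K_2 = 507.1/334.3 = 1.516901, K_3 = 258.4/334.3 = 0.772958, K_4 = 183.5/334.3 = 0.548908
Iterate (Newton) starting at ψ = 0.5:
  ψ = 0.5000: g = -0.03241, g' = -0.4468 → ψ = 0.4275
  ψ = 0.4275: g = 0.00131, g' = -0.4853 → ψ = 0.4302
Converged at ψ = 0.4302.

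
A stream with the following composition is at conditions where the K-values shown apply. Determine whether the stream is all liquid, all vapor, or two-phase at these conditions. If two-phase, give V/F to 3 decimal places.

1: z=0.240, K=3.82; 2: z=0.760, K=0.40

two-phase, V/F = 0.130

ΣzᵢKᵢ = 1.221; Σzᵢ/Kᵢ = 1.963.
Both exceed 1, so a two-phase solution exists.
Rachford–Rice: g(ψ) = Σ zᵢ(Kᵢ−1)/(1+ψ(Kᵢ−1)) = 0.
Binary case is linear: z₁(K₁−1)(1+ψ(K₂−1)) + z₂(K₂−1)(1+ψ(K₁−1)) = 0
⇒ ψ = [z₁(K₁−1)+z₂(K₂−1)] / [−(K₁−1)(K₂−1)] = 0.2208/1.6920 = 0.130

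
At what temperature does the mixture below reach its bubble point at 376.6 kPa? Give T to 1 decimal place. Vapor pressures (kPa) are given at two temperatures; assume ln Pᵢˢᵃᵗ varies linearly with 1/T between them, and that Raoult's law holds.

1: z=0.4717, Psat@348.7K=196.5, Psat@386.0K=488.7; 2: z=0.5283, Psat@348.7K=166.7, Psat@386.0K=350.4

Bubble-point temperature: ΣzᵢPᵢˢᵃᵗ(T) = P. Interpolate ln Pᵢˢᵃᵗ = aᵢ + bᵢ/T.
  T = 348.7 K: ΣzᵢPᵢˢᵃᵗ = 180.76 kPa
  T = 386.0 K: ΣzᵢPᵢˢᵃᵗ = 415.64 kPa
  T = 367.4 K: ΣzᵢPᵢˢᵃᵗ = 280.02 kPa
  T = 376.7 K: ΣzᵢPᵢˢᵃᵗ = 342.75 kPa
  T = 381.4 K: ΣzᵢPᵢˢᵃᵗ = 378.26 kPa
  T = 379.0 K: ΣzᵢPᵢˢᵃᵗ = 359.80 kPa
Interpolating between 379.0 K and 381.4 K gives T ≈ 381.2 K.

T = 381.2 K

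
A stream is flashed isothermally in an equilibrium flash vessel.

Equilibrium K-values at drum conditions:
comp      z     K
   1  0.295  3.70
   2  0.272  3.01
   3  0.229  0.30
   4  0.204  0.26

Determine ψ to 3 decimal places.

Material balance + equilibrium reduce to Σ zᵢ(Kᵢ−1)/(1+ψ(Kᵢ−1)) = 0.
Feasibility: ΣzᵢKᵢ = 2.032, Σzᵢ/Kᵢ = 1.718 — both > 1, two phases present.
Iterate (Newton) starting at ψ = 0.67:
  ψ = 0.670: g = -0.0848, g' = -1.309 → ψ = 0.605
  ψ = 0.605: g = -0.0026, g' = -1.238 → ψ = 0.603
Converged at ψ = 0.603.

ψ = 0.603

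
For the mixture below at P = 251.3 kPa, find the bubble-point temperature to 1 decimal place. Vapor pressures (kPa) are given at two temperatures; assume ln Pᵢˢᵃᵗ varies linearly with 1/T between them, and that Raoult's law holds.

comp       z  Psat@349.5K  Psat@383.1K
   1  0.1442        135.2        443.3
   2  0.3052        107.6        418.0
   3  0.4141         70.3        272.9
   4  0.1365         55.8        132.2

T = 376.1 K

Bubble-point temperature: ΣzᵢPᵢˢᵃᵗ(T) = P. Interpolate ln Pᵢˢᵃᵗ = aᵢ + bᵢ/T.
  T = 349.5 K: ΣzᵢPᵢˢᵃᵗ = 89.06 kPa
  T = 383.1 K: ΣzᵢPᵢˢᵃᵗ = 322.55 kPa
  T = 366.3 K: ΣzᵢPᵢˢᵃᵗ = 174.18 kPa
  T = 374.7 K: ΣzᵢPᵢˢᵃᵗ = 238.55 kPa
  T = 378.9 K: ΣzᵢPᵢˢᵃᵗ = 277.82 kPa
  T = 376.8 K: ΣzᵢPᵢˢᵃᵗ = 257.54 kPa
Interpolating between 374.7 K and 376.8 K gives T ≈ 376.1 K.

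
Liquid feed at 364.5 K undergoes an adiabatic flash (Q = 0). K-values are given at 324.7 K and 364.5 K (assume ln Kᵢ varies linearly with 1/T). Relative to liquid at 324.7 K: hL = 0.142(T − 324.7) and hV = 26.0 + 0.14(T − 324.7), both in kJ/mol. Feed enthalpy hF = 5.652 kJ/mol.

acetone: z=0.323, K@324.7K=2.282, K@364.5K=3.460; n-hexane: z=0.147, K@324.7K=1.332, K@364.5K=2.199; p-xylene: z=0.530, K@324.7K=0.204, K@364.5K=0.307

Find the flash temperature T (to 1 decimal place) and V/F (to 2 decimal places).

T = 334.4 K, V/F = 0.16

Adiabatic flash: solve Rachford–Rice at each trial T, then check hF = ψ·hV(T) + (1−ψ)·hL(T).
  T = 324.7 K: K = (2.282, 1.332, 0.204), RR gives ψ = 0.047, H_out = 1.232 kJ/mol
  T = 364.5 K: K = (3.460, 2.199, 0.307), RR gives ψ = 0.411, H_out = 16.295 kJ/mol
  T = 344.6 K: K = (2.844, 1.736, 0.253), RR gives ψ = 0.262, H_out = 9.634 kJ/mol
  T = 334.6 K: K = (2.554, 1.526, 0.228), RR gives ψ = 0.167, H_out = 5.741 kJ/mol
  T = 329.6 K: K = (2.415, 1.426, 0.216), RR gives ψ = 0.110, H_out = 3.566 kJ/mol
  T = 332.1 K: K = (2.484, 1.475, 0.222), RR gives ψ = 0.140, H_out = 4.676 kJ/mol
  T = 333.4 K: K = (2.521, 1.502, 0.225), RR gives ψ = 0.154, H_out = 5.235 kJ/mol
Linear interpolation between T = 333.4 (H_out = 5.235) and T = 334.6 (H_out = 5.741) on hF = 5.652 gives T ≈ 334.4 K, at which ψ = 0.16.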